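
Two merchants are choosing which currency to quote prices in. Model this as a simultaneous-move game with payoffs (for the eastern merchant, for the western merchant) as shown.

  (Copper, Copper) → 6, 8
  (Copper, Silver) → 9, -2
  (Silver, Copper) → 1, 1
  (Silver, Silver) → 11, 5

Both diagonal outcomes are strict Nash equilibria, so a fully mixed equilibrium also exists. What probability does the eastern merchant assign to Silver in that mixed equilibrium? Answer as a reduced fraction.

5/7

The eastern merchant's mix p on Copper must make the western merchant indifferent between Copper and Silver.
The western merchant's payoff from Copper: 8p + 1(1−p). From Silver: (-2)p + 5(1−p).
Set equal: 10p = 4(1−p) → p = 4/14 = 2/7.
Probability on Silver is 1 − 2/7 = 5/7.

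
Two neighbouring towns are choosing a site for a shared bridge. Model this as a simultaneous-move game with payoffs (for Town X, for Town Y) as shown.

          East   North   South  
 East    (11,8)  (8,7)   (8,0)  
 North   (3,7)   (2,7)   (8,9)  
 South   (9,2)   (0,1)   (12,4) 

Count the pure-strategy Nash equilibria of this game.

Both East: Town X gets 11 (best alternative 9); Town Y gets 8 (best alternative 7). Neither deviates — NE.
Both South: Town X gets 12 (best alternative 8); Town Y gets 4 (best alternative 2). Neither deviates — NE.
Both North is not a NE: Town X would switch to East (8 > 2).
No other cell survives both best-response checks, so there are 2 pure NE.

2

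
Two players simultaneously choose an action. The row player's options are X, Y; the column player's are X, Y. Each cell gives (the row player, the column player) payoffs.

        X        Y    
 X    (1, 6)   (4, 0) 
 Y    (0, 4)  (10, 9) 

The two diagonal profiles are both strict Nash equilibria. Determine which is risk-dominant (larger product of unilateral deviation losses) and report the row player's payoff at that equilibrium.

10

At both X: the row player loses 1 − 0 = 1 by deviating; the column player loses 6 − 0 = 6. Product = 1·6 = 6.
At both Y: the row player loses 10 − 4 = 6 by deviating; the column player loses 9 − 4 = 5. Product = 6·5 = 30.
30 > 6, so both Y is risk-dominant. The row player's payoff there is 10.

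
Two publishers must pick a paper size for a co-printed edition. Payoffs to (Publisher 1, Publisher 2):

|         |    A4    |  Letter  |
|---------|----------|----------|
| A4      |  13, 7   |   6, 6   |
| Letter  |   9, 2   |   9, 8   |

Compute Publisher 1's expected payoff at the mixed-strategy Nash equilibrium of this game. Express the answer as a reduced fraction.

Publisher 2 mixes with probability q on A4, chosen so Publisher 1 is indifferent: 13q + 6(1−q) = 9q + 9(1−q) gives q = 3/7.
Publisher 1's expected payoff (from either row, since indifferent) is 13·3/7 + 6·4/7 = 9.

9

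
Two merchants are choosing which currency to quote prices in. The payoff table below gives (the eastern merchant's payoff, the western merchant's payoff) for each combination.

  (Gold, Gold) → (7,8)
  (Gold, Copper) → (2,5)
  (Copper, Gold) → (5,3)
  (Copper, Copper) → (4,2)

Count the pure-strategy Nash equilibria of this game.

1

Both Gold: the eastern merchant gets 7 (best alternative 5); the western merchant gets 8 (best alternative 5). Neither deviates — NE.
Both Copper is not a NE: the western merchant would switch to Gold (3 > 2).
No other cell survives both best-response checks, so there is 1 pure NE.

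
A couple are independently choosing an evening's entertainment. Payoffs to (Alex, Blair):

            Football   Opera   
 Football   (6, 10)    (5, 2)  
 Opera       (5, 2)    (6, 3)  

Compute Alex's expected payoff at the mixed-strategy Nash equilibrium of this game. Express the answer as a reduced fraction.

Blair mixes with probability q on Football, chosen so Alex is indifferent: 6q + 5(1−q) = 5q + 6(1−q) gives q = 1/2.
Alex's expected payoff (from either row, since indifferent) is 6·1/2 + 5·1/2 = 11/2.

11/2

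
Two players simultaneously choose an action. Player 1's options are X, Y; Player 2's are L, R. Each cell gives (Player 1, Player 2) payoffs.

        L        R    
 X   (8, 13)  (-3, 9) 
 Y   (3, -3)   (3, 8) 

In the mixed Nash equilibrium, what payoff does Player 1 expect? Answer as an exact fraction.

3

Player 2 mixes with probability q on L, chosen so Player 1 is indifferent: 8q + (-3)(1−q) = 3q + 3(1−q) gives q = 6/11.
Player 1's expected payoff (from either row, since indifferent) is 8·6/11 + (-3)·5/11 = 3.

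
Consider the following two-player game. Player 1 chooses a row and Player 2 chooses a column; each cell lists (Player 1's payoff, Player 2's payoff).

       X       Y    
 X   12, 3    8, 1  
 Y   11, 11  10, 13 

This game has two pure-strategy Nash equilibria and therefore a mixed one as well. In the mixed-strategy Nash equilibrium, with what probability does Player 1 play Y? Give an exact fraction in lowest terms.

1/2

Player 1's mix p on X must make Player 2 indifferent between X and Y.
Player 2's payoff from X: 3p + 11(1−p). From Y: 1p + 13(1−p).
Set equal: 2p = 2(1−p) → p = 2/4 = 1/2.
Probability on Y is 1 − 1/2 = 1/2.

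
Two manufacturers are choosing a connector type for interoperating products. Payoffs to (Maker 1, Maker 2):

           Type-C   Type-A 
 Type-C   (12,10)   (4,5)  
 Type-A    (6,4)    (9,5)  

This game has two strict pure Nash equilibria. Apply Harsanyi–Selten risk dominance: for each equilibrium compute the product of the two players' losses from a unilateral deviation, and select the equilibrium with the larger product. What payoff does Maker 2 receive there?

At both Type-C: Maker 1 loses 12 − 6 = 6 by deviating; Maker 2 loses 10 − 5 = 5. Product = 6·5 = 30.
At both Type-A: Maker 1 loses 9 − 4 = 5 by deviating; Maker 2 loses 5 − 4 = 1. Product = 5·1 = 5.
30 > 5, so both Type-C is risk-dominant. Maker 2's payoff there is 10.

10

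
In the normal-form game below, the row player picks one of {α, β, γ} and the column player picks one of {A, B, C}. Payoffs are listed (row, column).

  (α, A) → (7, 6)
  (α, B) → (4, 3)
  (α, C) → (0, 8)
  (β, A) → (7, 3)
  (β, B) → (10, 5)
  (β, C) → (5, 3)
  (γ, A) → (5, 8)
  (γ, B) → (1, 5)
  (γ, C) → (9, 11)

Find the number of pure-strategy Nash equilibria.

2

(β, B): the row player gets 10 (best alternative 4); the column player gets 5 (best alternative 3). Neither deviates — NE.
(γ, C): the row player gets 9 (best alternative 5); the column player gets 11 (best alternative 8). Neither deviates — NE.
(α, A) is not a NE: the column player would switch to C (8 > 6).
No other cell survives both best-response checks, so there are 2 pure NE.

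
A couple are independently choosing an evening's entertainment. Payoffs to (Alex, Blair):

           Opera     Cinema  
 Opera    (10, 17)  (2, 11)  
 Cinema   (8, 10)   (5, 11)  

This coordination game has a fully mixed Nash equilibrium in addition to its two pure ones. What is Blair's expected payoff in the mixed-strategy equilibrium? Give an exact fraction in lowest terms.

Alex mixes with probability p on Opera, chosen so Blair is indifferent: 17p + 10(1−p) = 11p + 11(1−p) gives p = 1/7.
Blair's expected payoff is 17·1/7 + 10·6/7 = 11.

11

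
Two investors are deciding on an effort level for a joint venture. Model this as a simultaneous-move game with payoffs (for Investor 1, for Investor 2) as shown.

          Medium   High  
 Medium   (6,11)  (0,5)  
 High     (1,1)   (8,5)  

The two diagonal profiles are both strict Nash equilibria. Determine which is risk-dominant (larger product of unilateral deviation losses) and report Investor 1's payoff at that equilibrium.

At both Medium: Investor 1 loses 6 − 1 = 5 by deviating; Investor 2 loses 11 − 5 = 6. Product = 5·6 = 30.
At both High: Investor 1 loses 8 − 0 = 8 by deviating; Investor 2 loses 5 − 1 = 4. Product = 8·4 = 32.
32 > 30, so both High is risk-dominant. Investor 1's payoff there is 8.

8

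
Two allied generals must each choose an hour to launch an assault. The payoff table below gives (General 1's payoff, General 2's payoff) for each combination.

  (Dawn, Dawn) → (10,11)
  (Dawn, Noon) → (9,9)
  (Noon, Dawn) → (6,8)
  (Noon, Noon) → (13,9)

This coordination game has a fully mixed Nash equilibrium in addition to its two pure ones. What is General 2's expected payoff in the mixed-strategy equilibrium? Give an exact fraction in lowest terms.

General 1 mixes with probability p on Dawn, chosen so General 2 is indifferent: 11p + 8(1−p) = 9p + 9(1−p) gives p = 1/3.
General 2's expected payoff is 11·1/3 + 8·2/3 = 9.

9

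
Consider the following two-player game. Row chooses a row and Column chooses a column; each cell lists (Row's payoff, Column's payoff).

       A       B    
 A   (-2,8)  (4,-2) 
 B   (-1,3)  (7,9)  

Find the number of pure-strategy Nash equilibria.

1

Both B: Row gets 7 (best alternative 4); Column gets 9 (best alternative 3). Neither deviates — NE.
Both A is not a NE: Row would switch to B (-1 > -2).
No other cell survives both best-response checks, so there is 1 pure NE.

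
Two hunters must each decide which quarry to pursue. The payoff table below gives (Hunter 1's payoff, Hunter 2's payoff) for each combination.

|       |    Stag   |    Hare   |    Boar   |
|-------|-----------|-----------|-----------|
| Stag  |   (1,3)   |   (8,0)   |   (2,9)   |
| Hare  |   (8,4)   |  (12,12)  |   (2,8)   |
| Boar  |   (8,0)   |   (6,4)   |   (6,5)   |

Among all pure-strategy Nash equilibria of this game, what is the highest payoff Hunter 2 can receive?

Both Hare is a pure NE (Hunter 1: 12 ≥ 8; Hunter 2: 12 ≥ 8). Hunter 2 gets 12.
Both Boar is a pure NE (Hunter 1: 6 ≥ 2; Hunter 2: 5 ≥ 4). Hunter 2 gets 5.
Every other cell has a profitable deviation for at least one player. Highest of {12, 5} is 12.

12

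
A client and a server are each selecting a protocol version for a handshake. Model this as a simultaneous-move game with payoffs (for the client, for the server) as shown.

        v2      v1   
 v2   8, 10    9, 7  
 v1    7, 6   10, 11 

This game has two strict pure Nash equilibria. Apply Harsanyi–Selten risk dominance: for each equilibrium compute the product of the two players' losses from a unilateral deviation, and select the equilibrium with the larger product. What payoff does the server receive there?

11

At both v2: the client loses 8 − 7 = 1 by deviating; the server loses 10 − 7 = 3. Product = 1·3 = 3.
At both v1: the client loses 10 − 9 = 1 by deviating; the server loses 11 − 6 = 5. Product = 1·5 = 5.
5 > 3, so both v1 is risk-dominant. The server's payoff there is 11.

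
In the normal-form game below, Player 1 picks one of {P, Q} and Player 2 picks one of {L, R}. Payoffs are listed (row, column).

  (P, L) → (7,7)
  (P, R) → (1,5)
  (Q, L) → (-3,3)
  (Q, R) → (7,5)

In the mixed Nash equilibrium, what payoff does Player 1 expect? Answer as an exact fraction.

Player 2 mixes with probability q on L, chosen so Player 1 is indifferent: 7q + 1(1−q) = (-3)q + 7(1−q) gives q = 3/8.
Player 1's expected payoff (from either row, since indifferent) is 7·3/8 + 1·5/8 = 13/4.

13/4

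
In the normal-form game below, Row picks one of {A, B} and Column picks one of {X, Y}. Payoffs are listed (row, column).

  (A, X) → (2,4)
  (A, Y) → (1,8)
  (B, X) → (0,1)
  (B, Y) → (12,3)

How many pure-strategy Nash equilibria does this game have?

1

(B, Y): Row gets 12 (best alternative 1); Column gets 3 (best alternative 1). Neither deviates — NE.
(A, X) is not a NE: Column would switch to Y (8 > 4).
No other cell survives both best-response checks, so there is 1 pure NE.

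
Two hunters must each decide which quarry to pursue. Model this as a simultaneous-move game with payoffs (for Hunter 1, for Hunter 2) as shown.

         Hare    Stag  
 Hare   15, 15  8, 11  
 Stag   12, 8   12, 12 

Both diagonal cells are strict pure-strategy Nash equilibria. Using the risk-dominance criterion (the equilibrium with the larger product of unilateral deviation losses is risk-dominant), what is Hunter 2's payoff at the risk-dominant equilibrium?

12

At both Hare: Hunter 1 loses 15 − 12 = 3 by deviating; Hunter 2 loses 15 − 11 = 4. Product = 3·4 = 12.
At both Stag: Hunter 1 loses 12 − 8 = 4 by deviating; Hunter 2 loses 12 − 8 = 4. Product = 4·4 = 16.
16 > 12, so both Stag is risk-dominant. Hunter 2's payoff there is 12.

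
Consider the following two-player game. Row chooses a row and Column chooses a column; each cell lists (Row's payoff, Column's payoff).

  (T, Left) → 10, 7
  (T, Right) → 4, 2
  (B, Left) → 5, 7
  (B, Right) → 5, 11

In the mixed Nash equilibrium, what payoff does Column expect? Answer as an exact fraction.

7

Row mixes with probability p on T, chosen so Column is indifferent: 7p + 7(1−p) = 2p + 11(1−p) gives p = 4/9.
Column's expected payoff is 7·4/9 + 7·5/9 = 7.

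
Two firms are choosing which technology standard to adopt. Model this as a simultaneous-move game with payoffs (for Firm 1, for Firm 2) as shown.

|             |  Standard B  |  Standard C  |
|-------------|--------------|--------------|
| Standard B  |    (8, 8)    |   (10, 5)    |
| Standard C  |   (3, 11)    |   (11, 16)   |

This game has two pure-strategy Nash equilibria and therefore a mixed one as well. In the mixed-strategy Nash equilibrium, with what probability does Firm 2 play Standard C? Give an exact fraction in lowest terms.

5/6

Firm 2's mix q on Standard B must make Firm 1 indifferent between Standard B and Standard C.
Firm 1's payoff from Standard B: 8q + 10(1−q). From Standard C: 3q + 11(1−q).
Set equal: 5q = 1(1−q) → q = 1/6.
Probability on Standard C is 1 − 1/6 = 5/6.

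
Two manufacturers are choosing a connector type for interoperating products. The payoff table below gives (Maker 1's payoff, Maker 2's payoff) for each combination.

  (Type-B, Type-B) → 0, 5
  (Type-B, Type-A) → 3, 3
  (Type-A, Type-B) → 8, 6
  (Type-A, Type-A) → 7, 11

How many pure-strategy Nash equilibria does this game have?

Both Type-A: Maker 1 gets 7 (best alternative 3); Maker 2 gets 11 (best alternative 6). Neither deviates — NE.
Both Type-B is not a NE: Maker 1 would switch to Type-A (8 > 0).
No other cell survives both best-response checks, so there is 1 pure NE.

1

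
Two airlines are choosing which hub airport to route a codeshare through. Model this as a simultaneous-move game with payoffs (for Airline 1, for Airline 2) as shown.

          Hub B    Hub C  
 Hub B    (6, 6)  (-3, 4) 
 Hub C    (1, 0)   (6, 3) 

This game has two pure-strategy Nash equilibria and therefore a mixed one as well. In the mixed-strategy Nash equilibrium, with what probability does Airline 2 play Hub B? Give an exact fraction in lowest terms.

9/14

Airline 2's mix q on Hub B must make Airline 1 indifferent between Hub B and Hub C.
Airline 1's payoff from Hub B: 6q + (-3)(1−q). From Hub C: 1q + 6(1−q).
Set equal: 5q = 9(1−q) → q = 9/14.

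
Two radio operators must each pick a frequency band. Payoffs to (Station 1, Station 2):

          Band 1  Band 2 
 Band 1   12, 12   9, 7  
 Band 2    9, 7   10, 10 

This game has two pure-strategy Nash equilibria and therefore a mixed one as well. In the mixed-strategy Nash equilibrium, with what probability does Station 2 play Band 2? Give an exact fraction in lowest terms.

3/4

Station 2's mix q on Band 1 must make Station 1 indifferent between Band 1 and Band 2.
Station 1's payoff from Band 1: 12q + 9(1−q). From Band 2: 9q + 10(1−q).
Set equal: 3q = 1(1−q) → q = 1/4.
Probability on Band 2 is 1 − 1/4 = 3/4.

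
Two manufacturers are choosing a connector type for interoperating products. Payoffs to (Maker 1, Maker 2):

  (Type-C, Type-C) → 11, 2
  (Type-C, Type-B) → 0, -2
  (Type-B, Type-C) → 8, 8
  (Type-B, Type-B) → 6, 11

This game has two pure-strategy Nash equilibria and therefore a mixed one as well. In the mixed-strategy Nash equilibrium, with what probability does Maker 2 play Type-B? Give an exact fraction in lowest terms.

1/3

Maker 2's mix q on Type-C must make Maker 1 indifferent between Type-C and Type-B.
Maker 1's payoff from Type-C: 11q + 0(1−q). From Type-B: 8q + 6(1−q).
Set equal: 3q = 6(1−q) → q = 6/9 = 2/3.
Probability on Type-B is 1 − 2/3 = 1/3.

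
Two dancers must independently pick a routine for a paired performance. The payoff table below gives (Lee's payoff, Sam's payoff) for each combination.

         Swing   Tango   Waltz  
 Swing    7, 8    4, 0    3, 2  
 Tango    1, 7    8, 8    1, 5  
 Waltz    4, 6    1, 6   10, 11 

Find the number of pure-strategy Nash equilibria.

Both Swing: Lee gets 7 (best alternative 4); Sam gets 8 (best alternative 2). Neither deviates — NE.
Both Tango: Lee gets 8 (best alternative 4); Sam gets 8 (best alternative 7). Neither deviates — NE.
Both Waltz: Lee gets 10 (best alternative 3); Sam gets 11 (best alternative 6). Neither deviates — NE.
(Tango, Swing) is not a NE: Lee would switch to Swing (7 > 1).
No other cell survives both best-response checks, so there are 3 pure NE.

3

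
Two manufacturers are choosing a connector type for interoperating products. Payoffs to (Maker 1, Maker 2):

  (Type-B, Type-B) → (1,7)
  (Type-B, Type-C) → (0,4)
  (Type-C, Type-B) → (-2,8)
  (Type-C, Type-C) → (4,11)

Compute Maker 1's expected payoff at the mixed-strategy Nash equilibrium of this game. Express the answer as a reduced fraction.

Maker 2 mixes with probability q on Type-B, chosen so Maker 1 is indifferent: 1q + 0(1−q) = (-2)q + 4(1−q) gives q = 4/7.
Maker 1's expected payoff (from either row, since indifferent) is 1·4/7 + 0·3/7 = 4/7.

4/7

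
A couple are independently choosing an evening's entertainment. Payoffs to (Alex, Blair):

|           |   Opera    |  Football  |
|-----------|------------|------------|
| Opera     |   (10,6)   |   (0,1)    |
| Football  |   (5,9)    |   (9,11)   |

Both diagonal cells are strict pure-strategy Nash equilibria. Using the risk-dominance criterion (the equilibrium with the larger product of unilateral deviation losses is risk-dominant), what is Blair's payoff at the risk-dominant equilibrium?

At both Opera: Alex loses 10 − 5 = 5 by deviating; Blair loses 6 − 1 = 5. Product = 5·5 = 25.
At both Football: Alex loses 9 − 0 = 9 by deviating; Blair loses 11 − 9 = 2. Product = 9·2 = 18.
25 > 18, so both Opera is risk-dominant. Blair's payoff there is 6.

6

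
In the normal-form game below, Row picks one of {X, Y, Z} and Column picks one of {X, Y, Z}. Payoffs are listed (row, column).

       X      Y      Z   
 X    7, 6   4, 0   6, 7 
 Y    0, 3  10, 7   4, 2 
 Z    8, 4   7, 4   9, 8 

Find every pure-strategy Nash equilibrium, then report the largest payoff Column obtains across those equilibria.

Both Y is a pure NE (Row: 10 ≥ 7; Column: 7 ≥ 3). Column gets 7.
Both Z is a pure NE (Row: 9 ≥ 6; Column: 8 ≥ 4). Column gets 8.
Every other cell has a profitable deviation for at least one player. Highest of {7, 8} is 8.

8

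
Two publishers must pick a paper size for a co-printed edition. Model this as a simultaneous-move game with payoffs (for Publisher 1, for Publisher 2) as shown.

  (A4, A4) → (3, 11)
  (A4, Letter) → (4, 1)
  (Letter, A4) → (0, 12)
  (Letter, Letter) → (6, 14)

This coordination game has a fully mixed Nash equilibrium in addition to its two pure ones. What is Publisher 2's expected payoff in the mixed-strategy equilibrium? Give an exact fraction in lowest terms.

Publisher 1 mixes with probability p on A4, chosen so Publisher 2 is indifferent: 11p + 12(1−p) = 1p + 14(1−p) gives p = 1/6.
Publisher 2's expected payoff is 11·1/6 + 12·5/6 = 71/6.

71/6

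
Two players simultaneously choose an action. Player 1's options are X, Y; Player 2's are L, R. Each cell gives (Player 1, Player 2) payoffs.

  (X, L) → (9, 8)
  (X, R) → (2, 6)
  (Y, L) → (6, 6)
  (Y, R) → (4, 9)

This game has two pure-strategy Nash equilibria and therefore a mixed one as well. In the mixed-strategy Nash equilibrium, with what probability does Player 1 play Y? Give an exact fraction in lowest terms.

Player 1's mix p on X must make Player 2 indifferent between L and R.
Player 2's payoff from L: 8p + 6(1−p). From R: 6p + 9(1−p).
Set equal: 2p = 3(1−p) → p = 3/5.
Probability on Y is 1 − 3/5 = 2/5.

2/5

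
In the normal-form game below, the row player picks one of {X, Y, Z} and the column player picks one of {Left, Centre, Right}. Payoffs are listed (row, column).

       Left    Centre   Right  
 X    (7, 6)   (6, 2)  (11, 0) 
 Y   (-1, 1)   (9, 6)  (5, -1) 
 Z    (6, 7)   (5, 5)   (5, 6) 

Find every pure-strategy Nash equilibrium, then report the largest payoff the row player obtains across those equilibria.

(X, Left) is a pure NE (the row player: 7 ≥ 6; the column player: 6 ≥ 2). The row player gets 7.
(Y, Centre) is a pure NE (the row player: 9 ≥ 6; the column player: 6 ≥ 1). The row player gets 9.
Every other cell has a profitable deviation for at least one player. Highest of {7, 9} is 9.

9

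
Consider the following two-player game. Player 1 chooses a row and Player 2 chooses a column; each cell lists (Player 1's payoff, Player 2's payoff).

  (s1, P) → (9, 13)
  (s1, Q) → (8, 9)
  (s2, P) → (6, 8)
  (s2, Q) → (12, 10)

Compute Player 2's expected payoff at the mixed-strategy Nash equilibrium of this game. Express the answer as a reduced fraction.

29/3

Player 1 mixes with probability p on s1, chosen so Player 2 is indifferent: 13p + 8(1−p) = 9p + 10(1−p) gives p = 1/3.
Player 2's expected payoff is 13·1/3 + 8·2/3 = 29/3.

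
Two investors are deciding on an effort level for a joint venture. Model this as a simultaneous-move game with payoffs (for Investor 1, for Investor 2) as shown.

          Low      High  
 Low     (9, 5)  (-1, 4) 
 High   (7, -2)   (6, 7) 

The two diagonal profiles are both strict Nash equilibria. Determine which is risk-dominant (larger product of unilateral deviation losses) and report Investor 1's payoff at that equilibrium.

At both Low: Investor 1 loses 9 − 7 = 2 by deviating; Investor 2 loses 5 − 4 = 1. Product = 2·1 = 2.
At both High: Investor 1 loses 6 − (-1) = 7 by deviating; Investor 2 loses 7 − (-2) = 9. Product = 7·9 = 63.
63 > 2, so both High is risk-dominant. Investor 1's payoff there is 6.

6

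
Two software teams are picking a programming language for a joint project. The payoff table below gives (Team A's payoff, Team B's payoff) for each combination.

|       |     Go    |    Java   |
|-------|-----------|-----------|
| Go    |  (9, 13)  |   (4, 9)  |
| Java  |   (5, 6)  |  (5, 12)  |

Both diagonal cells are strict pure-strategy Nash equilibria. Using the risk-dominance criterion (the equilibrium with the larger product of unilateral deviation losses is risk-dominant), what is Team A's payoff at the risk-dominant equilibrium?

9

At both Go: Team A loses 9 − 5 = 4 by deviating; Team B loses 13 − 9 = 4. Product = 4·4 = 16.
At both Java: Team A loses 5 − 4 = 1 by deviating; Team B loses 12 − 6 = 6. Product = 1·6 = 6.
16 > 6, so both Go is risk-dominant. Team A's payoff there is 9.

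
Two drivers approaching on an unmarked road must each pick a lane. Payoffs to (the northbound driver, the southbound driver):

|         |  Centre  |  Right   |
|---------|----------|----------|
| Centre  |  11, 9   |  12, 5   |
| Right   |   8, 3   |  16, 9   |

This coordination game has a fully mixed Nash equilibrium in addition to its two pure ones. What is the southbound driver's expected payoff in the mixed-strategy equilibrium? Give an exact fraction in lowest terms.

33/5

The northbound driver mixes with probability p on Centre, chosen so the southbound driver is indifferent: 9p + 3(1−p) = 5p + 9(1−p) gives p = 3/5.
The southbound driver's expected payoff is 9·3/5 + 3·2/5 = 33/5.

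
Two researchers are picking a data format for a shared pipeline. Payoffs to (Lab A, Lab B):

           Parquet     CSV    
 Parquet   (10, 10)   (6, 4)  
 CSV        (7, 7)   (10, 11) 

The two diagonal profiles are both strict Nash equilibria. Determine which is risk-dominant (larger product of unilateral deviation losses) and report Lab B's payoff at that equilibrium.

10

At both Parquet: Lab A loses 10 − 7 = 3 by deviating; Lab B loses 10 − 4 = 6. Product = 3·6 = 18.
At both CSV: Lab A loses 10 − 6 = 4 by deviating; Lab B loses 11 − 7 = 4. Product = 4·4 = 16.
18 > 16, so both Parquet is risk-dominant. Lab B's payoff there is 10.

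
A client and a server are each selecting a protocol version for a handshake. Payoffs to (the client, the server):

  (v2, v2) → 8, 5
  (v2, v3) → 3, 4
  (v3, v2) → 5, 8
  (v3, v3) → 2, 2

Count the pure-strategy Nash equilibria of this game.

Both v2: the client gets 8 (best alternative 5); the server gets 5 (best alternative 4). Neither deviates — NE.
Both v3 is not a NE: the client would switch to v2 (3 > 2).
No other cell survives both best-response checks, so there is 1 pure NE.

1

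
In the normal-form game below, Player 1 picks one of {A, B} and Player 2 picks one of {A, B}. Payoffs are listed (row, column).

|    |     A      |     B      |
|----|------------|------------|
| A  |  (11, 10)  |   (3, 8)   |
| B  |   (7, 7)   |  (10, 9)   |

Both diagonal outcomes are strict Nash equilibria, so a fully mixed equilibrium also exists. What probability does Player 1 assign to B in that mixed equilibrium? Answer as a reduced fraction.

Player 1's mix p on A must make Player 2 indifferent between A and B.
Player 2's payoff from A: 10p + 7(1−p). From B: 8p + 9(1−p).
Set equal: 2p = 2(1−p) → p = 2/4 = 1/2.
Probability on B is 1 − 1/2 = 1/2.

1/2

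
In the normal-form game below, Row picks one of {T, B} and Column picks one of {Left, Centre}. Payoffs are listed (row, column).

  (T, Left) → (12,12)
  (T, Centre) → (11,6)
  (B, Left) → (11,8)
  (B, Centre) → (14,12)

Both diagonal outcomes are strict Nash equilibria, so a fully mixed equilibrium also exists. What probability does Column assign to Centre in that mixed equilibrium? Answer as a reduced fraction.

1/4

Column's mix q on Left must make Row indifferent between T and B.
Row's payoff from T: 12q + 11(1−q). From B: 11q + 14(1−q).
Set equal: 1q = 3(1−q) → q = 3/4.
Probability on Centre is 1 − 3/4 = 1/4.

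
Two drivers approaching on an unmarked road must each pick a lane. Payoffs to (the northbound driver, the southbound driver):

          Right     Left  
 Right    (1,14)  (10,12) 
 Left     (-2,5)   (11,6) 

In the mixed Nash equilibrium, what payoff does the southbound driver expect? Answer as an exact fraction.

8

The northbound driver mixes with probability p on Right, chosen so the southbound driver is indifferent: 14p + 5(1−p) = 12p + 6(1−p) gives p = 1/3.
The southbound driver's expected payoff is 14·1/3 + 5·2/3 = 8.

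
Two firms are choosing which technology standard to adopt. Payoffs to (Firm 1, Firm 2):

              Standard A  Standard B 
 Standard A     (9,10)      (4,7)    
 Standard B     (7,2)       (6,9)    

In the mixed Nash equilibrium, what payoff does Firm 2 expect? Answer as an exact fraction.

Firm 1 mixes with probability p on Standard A, chosen so Firm 2 is indifferent: 10p + 2(1−p) = 7p + 9(1−p) gives p = 7/10.
Firm 2's expected payoff is 10·7/10 + 2·3/10 = 38/5.

38/5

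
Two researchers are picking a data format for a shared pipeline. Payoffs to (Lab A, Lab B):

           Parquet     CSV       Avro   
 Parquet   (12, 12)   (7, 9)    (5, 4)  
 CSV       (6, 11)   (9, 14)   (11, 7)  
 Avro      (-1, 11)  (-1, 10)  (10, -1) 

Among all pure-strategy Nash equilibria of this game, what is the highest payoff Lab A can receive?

Both Parquet is a pure NE (Lab A: 12 ≥ 6; Lab B: 12 ≥ 9). Lab A gets 12.
Both CSV is a pure NE (Lab A: 9 ≥ 7; Lab B: 14 ≥ 11). Lab A gets 9.
Every other cell has a profitable deviation for at least one player. Highest of {12, 9} is 12.

12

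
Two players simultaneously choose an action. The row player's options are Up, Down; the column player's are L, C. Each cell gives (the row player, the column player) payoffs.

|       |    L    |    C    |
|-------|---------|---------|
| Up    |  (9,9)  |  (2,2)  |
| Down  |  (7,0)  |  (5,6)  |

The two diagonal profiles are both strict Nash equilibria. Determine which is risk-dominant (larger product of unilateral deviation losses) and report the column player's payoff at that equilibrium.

At (Up, L): the row player loses 9 − 7 = 2 by deviating; the column player loses 9 − 2 = 7. Product = 2·7 = 14.
At (Down, C): the row player loses 5 − 2 = 3 by deviating; the column player loses 6 − 0 = 6. Product = 3·6 = 18.
18 > 14, so (Down, C) is risk-dominant. The column player's payoff there is 6.

6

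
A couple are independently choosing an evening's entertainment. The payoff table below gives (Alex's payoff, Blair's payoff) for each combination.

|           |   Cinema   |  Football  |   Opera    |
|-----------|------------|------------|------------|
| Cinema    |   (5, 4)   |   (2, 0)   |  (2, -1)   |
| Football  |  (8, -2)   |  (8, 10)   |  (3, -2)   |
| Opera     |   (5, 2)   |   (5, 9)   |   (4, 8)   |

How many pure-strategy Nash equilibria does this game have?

Both Football: Alex gets 8 (best alternative 5); Blair gets 10 (best alternative -2). Neither deviates — NE.
Both Opera is not a NE: Blair would switch to Football (9 > 8).
No other cell survives both best-response checks, so there is 1 pure NE.

1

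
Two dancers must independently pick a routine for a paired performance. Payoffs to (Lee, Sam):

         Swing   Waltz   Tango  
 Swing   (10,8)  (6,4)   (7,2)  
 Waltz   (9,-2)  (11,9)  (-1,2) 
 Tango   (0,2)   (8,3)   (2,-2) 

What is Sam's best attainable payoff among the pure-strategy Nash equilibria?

9

Both Swing is a pure NE (Lee: 10 ≥ 9; Sam: 8 ≥ 4). Sam gets 8.
Both Waltz is a pure NE (Lee: 11 ≥ 8; Sam: 9 ≥ 2). Sam gets 9.
Every other cell has a profitable deviation for at least one player. Highest of {8, 9} is 9.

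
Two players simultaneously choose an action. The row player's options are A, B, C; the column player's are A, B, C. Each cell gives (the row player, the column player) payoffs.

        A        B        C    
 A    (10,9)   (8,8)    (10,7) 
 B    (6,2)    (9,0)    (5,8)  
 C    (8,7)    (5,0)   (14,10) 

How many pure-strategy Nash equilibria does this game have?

2

Both A: the row player gets 10 (best alternative 8); the column player gets 9 (best alternative 8). Neither deviates — NE.
Both C: the row player gets 14 (best alternative 10); the column player gets 10 (best alternative 7). Neither deviates — NE.
Both B is not a NE: the column player would switch to C (8 > 0).
No other cell survives both best-response checks, so there are 2 pure NE.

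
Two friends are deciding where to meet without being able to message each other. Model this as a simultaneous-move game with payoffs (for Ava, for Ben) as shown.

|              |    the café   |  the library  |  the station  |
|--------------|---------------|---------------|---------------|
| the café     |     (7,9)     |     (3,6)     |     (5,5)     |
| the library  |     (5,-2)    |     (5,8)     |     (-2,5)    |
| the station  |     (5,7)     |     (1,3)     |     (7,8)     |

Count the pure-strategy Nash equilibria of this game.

Both the café: Ava gets 7 (best alternative 5); Ben gets 9 (best alternative 6). Neither deviates — NE.
Both the library: Ava gets 5 (best alternative 3); Ben gets 8 (best alternative 5). Neither deviates — NE.
Both the station: Ava gets 7 (best alternative 5); Ben gets 8 (best alternative 7). Neither deviates — NE.
(the café, the library) is not a NE: Ava would switch to the library (5 > 3).
No other cell survives both best-response checks, so there are 3 pure NE.

3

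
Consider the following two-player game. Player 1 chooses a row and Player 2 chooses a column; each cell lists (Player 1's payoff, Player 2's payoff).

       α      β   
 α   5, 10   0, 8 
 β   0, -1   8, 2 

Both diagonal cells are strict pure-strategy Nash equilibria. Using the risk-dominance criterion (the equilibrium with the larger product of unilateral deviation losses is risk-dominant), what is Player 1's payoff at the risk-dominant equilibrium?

8

At both α: Player 1 loses 5 − 0 = 5 by deviating; Player 2 loses 10 − 8 = 2. Product = 5·2 = 10.
At both β: Player 1 loses 8 − 0 = 8 by deviating; Player 2 loses 2 − (-1) = 3. Product = 8·3 = 24.
24 > 10, so both β is risk-dominant. Player 1's payoff there is 8.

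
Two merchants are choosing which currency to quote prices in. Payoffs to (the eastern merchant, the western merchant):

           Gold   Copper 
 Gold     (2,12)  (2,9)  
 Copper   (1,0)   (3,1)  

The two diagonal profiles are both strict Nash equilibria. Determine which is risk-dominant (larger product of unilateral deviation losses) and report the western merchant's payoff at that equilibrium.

12

At both Gold: the eastern merchant loses 2 − 1 = 1 by deviating; the western merchant loses 12 − 9 = 3. Product = 1·3 = 3.
At both Copper: the eastern merchant loses 3 − 2 = 1 by deviating; the western merchant loses 1 − 0 = 1. Product = 1·1 = 1.
3 > 1, so both Gold is risk-dominant. The western merchant's payoff there is 12.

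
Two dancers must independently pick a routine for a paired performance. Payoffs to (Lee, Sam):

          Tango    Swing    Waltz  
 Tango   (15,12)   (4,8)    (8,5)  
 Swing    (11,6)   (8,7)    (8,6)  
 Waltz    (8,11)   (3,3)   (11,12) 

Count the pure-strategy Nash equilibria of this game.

Both Tango: Lee gets 15 (best alternative 11); Sam gets 12 (best alternative 8). Neither deviates — NE.
Both Swing: Lee gets 8 (best alternative 4); Sam gets 7 (best alternative 6). Neither deviates — NE.
Both Waltz: Lee gets 11 (best alternative 8); Sam gets 12 (best alternative 11). Neither deviates — NE.
(Waltz, Swing) is not a NE: Lee would switch to Swing (8 > 3).
No other cell survives both best-response checks, so there are 3 pure NE.

3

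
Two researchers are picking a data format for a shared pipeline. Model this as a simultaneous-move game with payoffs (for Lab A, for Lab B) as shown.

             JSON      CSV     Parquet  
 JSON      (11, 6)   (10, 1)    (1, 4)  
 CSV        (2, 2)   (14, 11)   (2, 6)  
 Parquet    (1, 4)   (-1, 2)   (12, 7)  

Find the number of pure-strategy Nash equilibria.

3

Both JSON: Lab A gets 11 (best alternative 2); Lab B gets 6 (best alternative 4). Neither deviates — NE.
Both CSV: Lab A gets 14 (best alternative 10); Lab B gets 11 (best alternative 6). Neither deviates — NE.
Both Parquet: Lab A gets 12 (best alternative 2); Lab B gets 7 (best alternative 4). Neither deviates — NE.
(JSON, CSV) is not a NE: Lab A would switch to CSV (14 > 10).
No other cell survives both best-response checks, so there are 3 pure NE.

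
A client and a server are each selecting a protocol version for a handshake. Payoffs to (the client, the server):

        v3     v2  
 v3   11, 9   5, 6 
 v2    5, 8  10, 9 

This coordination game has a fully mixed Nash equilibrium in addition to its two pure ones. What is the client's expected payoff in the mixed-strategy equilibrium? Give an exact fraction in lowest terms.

The server mixes with probability q on v3, chosen so the client is indifferent: 11q + 5(1−q) = 5q + 10(1−q) gives q = 5/11.
The client's expected payoff (from either row, since indifferent) is 11·5/11 + 5·6/11 = 85/11.

85/11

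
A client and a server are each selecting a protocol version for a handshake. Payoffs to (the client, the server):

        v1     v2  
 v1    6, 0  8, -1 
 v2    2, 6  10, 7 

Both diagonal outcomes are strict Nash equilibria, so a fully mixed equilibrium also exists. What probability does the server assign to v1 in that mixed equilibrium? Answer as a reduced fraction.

1/3

The server's mix q on v1 must make the client indifferent between v1 and v2.
The client's payoff from v1: 6q + 8(1−q). From v2: 2q + 10(1−q).
Set equal: 4q = 2(1−q) → q = 2/6 = 1/3.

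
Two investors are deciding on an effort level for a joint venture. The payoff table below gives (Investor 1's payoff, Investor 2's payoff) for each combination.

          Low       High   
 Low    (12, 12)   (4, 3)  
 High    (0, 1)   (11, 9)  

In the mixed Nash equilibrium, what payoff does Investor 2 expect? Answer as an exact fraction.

105/17

Investor 1 mixes with probability p on Low, chosen so Investor 2 is indifferent: 12p + 1(1−p) = 3p + 9(1−p) gives p = 8/17.
Investor 2's expected payoff is 12·8/17 + 1·9/17 = 105/17.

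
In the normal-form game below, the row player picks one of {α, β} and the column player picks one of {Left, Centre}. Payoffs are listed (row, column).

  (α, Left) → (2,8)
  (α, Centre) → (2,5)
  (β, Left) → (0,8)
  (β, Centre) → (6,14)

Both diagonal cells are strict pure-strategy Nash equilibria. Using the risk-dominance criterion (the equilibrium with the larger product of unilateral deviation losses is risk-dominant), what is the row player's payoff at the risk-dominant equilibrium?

6

At (α, Left): the row player loses 2 − 0 = 2 by deviating; the column player loses 8 − 5 = 3. Product = 2·3 = 6.
At (β, Centre): the row player loses 6 − 2 = 4 by deviating; the column player loses 14 − 8 = 6. Product = 4·6 = 24.
24 > 6, so (β, Centre) is risk-dominant. The row player's payoff there is 6.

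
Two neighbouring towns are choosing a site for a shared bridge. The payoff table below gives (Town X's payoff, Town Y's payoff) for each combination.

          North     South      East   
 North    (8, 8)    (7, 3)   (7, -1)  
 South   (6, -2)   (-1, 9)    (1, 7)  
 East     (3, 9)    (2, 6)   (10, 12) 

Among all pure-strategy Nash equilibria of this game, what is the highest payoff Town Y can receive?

12

Both North is a pure NE (Town X: 8 ≥ 6; Town Y: 8 ≥ 3). Town Y gets 8.
Both East is a pure NE (Town X: 10 ≥ 7; Town Y: 12 ≥ 9). Town Y gets 12.
Every other cell has a profitable deviation for at least one player. Highest of {8, 12} is 12.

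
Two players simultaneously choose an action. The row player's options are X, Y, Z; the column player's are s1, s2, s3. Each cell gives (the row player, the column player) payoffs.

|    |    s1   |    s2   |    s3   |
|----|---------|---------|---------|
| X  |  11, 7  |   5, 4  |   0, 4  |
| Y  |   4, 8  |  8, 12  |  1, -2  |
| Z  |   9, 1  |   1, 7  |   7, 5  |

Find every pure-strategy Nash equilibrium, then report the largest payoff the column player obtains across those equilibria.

(X, s1) is a pure NE (the row player: 11 ≥ 9; the column player: 7 ≥ 4). The column player gets 7.
(Y, s2) is a pure NE (the row player: 8 ≥ 5; the column player: 12 ≥ 8). The column player gets 12.
Every other cell has a profitable deviation for at least one player. Highest of {7, 12} is 12.

12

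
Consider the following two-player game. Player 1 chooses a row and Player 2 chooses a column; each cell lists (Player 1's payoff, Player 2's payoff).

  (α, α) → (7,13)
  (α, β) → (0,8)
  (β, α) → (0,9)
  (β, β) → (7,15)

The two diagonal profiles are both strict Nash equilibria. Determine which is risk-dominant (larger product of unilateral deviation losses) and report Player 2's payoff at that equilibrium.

15

At both α: Player 1 loses 7 − 0 = 7 by deviating; Player 2 loses 13 − 8 = 5. Product = 7·5 = 35.
At both β: Player 1 loses 7 − 0 = 7 by deviating; Player 2 loses 15 − 9 = 6. Product = 7·6 = 42.
42 > 35, so both β is risk-dominant. Player 2's payoff there is 15.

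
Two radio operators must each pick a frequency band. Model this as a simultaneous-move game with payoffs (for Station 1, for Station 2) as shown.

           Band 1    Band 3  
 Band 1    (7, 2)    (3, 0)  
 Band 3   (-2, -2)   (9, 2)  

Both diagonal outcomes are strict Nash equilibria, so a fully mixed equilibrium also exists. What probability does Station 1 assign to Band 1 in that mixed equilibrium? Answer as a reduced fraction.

2/3

Station 1's mix p on Band 1 must make Station 2 indifferent between Band 1 and Band 3.
Station 2's payoff from Band 1: 2p + (-2)(1−p). From Band 3: 0p + 2(1−p).
Set equal: 2p = 4(1−p) → p = 4/6 = 2/3.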